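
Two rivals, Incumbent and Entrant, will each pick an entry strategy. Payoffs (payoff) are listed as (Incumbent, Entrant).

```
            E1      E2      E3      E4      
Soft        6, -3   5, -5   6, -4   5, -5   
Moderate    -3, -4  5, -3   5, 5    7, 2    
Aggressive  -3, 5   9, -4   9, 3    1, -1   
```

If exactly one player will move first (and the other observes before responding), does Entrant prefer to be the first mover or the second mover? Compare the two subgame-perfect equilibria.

If Incumbent leads: Entrant's best replies are Soft→E1, Moderate→E3, Aggressive→E1; Incumbent's induced payoffs 6, 5, -3; outcome (Soft, E1), payoffs (6, -3).
If Entrant leads: Incumbent's best replies are E1→Soft, E2→Aggressive, E3→Aggressive, E4→Moderate; Entrant's induced payoffs -3, -4, 3, 2; outcome (Aggressive, E3), payoffs (9, 3).
Entrant gets 3 moving first and -3 moving second, so Entrant prefers to move first.

first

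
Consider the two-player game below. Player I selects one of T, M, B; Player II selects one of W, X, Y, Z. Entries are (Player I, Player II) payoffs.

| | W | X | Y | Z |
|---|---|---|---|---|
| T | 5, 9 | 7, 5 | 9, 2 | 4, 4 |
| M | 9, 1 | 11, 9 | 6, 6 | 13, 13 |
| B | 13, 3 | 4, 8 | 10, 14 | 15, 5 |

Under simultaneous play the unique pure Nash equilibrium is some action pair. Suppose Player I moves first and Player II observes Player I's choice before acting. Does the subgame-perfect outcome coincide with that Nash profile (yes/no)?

no

Backward induction with Player I moving first.
- T: Player II compares 9, 5, 2, 4 and picks W; Player I would get 5.
- M: Player II compares 1, 9, 6, 13 and picks Z; Player I would get 13.
- B: Player II compares 3, 8, 14, 5 and picks Y; Player I would get 10.
Among 5, 13, 10, the best is 13 at M. Subgame-perfect outcome: (M, Z) with payoffs (13, 13).
Under simultaneous play:
Player I's best replies: W→B; X→M; Y→B; Z→B.
Player II's best replies: T→W; M→Z; B→Y.
The unique mutual best reply is (B, Y), giving (10, 14).
Sequential outcome (M, Z) differs from the Nash profile (B, Y).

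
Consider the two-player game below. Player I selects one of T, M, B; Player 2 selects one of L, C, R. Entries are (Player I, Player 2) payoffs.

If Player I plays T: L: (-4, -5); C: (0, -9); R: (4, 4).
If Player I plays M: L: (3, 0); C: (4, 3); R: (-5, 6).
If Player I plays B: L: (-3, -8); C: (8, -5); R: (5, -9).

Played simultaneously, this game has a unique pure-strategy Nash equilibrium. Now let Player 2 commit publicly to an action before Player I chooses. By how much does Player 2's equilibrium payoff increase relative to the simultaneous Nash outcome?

Player I best-responds to each possible Player 2 move:
- L → Player I plays M (best of -4, 3, -3); Player 2 gets 0.
- C → Player I plays B (best of 0, 4, 8); Player 2 gets -5.
- R → Player I plays B (best of 4, -5, 5); Player 2 gets -9.
Player 2's induced payoffs are 0, -5, -9, so Player 2 commits to L. Subgame-perfect outcome: (M, L) with payoffs (3, 0).
For the simultaneous game, intersect best replies.
Player I's best replies: L→M; C→B; R→B.
Player 2's best replies: T→R; M→R; B→C.
Only (B, C) has each player best-responding; Nash payoffs (8, -5).
Player 2's commitment gain: 0 − -5 = 5.

5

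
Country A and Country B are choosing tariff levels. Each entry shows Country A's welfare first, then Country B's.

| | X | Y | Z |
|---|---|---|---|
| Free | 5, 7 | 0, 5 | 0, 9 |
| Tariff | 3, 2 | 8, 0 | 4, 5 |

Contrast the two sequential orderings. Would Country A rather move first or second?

If Country A leads: Country B's best replies are Free→Z, Tariff→Z; Country A's induced payoffs 0, 4; outcome (Tariff, Z), payoffs (4, 5).
If Country B leads: Country A's best replies are X→Free, Y→Tariff, Z→Tariff; Country B's induced payoffs 7, 0, 5; outcome (Free, X), payoffs (5, 7).
Country A gets 4 moving first and 5 moving second, so Country A prefers to move second.

second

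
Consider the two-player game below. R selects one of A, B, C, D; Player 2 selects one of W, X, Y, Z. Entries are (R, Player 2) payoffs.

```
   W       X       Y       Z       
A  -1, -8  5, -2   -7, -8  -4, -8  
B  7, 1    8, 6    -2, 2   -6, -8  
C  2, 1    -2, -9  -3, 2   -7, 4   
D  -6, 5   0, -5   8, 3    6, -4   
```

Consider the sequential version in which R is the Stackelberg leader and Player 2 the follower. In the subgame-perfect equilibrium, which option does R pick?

Player 2 best-responds to each possible R move:
- A: BR = X, leader payoff 5.
- B: BR = X, leader payoff 8.
- C: BR = Z, leader payoff -7.
- D: BR = W, leader payoff -6.
Among 5, 8, -7, -6, the best is 8 at B. Subgame-perfect outcome: (B, X) with payoffs (8, 6).

B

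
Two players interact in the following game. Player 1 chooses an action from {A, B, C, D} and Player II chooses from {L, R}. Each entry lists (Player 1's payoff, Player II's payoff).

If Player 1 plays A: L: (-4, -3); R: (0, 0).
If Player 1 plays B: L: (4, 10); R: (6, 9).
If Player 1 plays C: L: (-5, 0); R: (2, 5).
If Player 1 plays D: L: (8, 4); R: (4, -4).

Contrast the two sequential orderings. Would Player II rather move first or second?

If Player 1 leads: Player II's best replies are A→R, B→L, C→R, D→L; Player 1's induced payoffs 0, 4, 2, 8; outcome (D, L), payoffs (8, 4).
If Player II leads: Player 1's best replies are L→D, R→B; Player II's induced payoffs 4, 9; outcome (B, R), payoffs (6, 9).
Player II gets 9 moving first and 4 moving second, so Player II prefers to move first.

first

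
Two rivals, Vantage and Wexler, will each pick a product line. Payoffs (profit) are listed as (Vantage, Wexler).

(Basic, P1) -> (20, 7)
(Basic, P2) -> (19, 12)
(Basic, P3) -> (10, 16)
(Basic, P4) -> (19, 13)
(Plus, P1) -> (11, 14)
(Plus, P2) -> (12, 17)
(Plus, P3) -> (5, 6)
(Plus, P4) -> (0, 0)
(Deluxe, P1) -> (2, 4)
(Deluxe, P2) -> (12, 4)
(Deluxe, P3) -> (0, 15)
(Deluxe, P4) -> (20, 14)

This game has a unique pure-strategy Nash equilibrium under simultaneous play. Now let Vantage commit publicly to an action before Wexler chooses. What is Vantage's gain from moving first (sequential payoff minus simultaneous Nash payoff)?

Wexler best-responds to each possible Vantage move:
- Basic → Wexler plays P3 (best of 7, 12, 16, 13); Vantage gets 10.
- Plus → Wexler plays P2 (best of 14, 17, 6, 0); Vantage gets 12.
- Deluxe → Wexler plays P3 (best of 4, 4, 15, 14); Vantage gets 0.
Among 10, 12, 0, the best is 12 at Plus. Subgame-perfect outcome: (Plus, P2) with payoffs (12, 17).
For the simultaneous game, intersect best replies.
Vantage's best replies: P1→Basic; P2→Basic; P3→Basic; P4→Deluxe.
Wexler's best replies: Basic→P3; Plus→P2; Deluxe→P3.
The unique mutual best reply is (Basic, P3), giving (10, 16).
Vantage's commitment gain: 12 − 10 = 2.

2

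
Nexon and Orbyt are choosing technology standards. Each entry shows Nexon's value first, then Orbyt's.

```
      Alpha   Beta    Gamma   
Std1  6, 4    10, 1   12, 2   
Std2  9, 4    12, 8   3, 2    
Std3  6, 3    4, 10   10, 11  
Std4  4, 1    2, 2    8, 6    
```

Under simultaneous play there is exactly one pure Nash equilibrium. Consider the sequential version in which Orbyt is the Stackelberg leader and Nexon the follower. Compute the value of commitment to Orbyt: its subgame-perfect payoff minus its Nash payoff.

0

Backward induction with Orbyt moving first.
- Alpha: BR = Std2, leader payoff 4.
- Beta: BR = Std2, leader payoff 8.
- Gamma: BR = Std1, leader payoff 2.
Maximizing over 4, 8, 2, Orbyt chooses Beta. Subgame-perfect outcome: (Std2, Beta) with payoffs (12, 8).
Under simultaneous play:
Nexon's best replies: Alpha→Std2; Beta→Std2; Gamma→Std1.
Orbyt's best replies: Std1→Alpha; Std2→Beta; Std3→Gamma; Std4→Gamma.
Only (Std2, Beta) has each player best-responding; Nash payoffs (12, 8).
Orbyt's commitment gain: 8 − 8 = 0.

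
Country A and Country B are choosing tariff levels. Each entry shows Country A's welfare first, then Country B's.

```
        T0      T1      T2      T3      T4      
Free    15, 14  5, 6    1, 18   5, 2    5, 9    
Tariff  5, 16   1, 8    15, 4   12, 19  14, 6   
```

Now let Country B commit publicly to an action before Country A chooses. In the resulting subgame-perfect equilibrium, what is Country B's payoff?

Backward induction with Country B moving first.
- T0: BR = Free, leader payoff 14.
- T1: BR = Free, leader payoff 6.
- T2: BR = Tariff, leader payoff 4.
- T3: BR = Tariff, leader payoff 19.
- T4: BR = Tariff, leader payoff 6.
Country B's induced payoffs are 14, 6, 4, 19, 6, so Country B commits to T3. Subgame-perfect outcome: (Tariff, T3) with payoffs (12, 19).

19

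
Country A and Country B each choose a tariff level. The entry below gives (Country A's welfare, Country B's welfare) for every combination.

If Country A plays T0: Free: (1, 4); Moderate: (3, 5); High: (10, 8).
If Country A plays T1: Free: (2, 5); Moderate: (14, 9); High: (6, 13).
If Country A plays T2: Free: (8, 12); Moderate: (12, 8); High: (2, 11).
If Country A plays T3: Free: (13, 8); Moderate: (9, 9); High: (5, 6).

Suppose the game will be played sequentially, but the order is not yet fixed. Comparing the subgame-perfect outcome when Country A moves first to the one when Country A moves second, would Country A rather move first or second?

If Country A leads: Country B's best replies are T0→High, T1→High, T2→Free, T3→Moderate; Country A's induced payoffs 10, 6, 8, 9; outcome (T0, High), payoffs (10, 8).
If Country B leads: Country A's best replies are Free→T3, Moderate→T1, High→T0; Country B's induced payoffs 8, 9, 8; outcome (T1, Moderate), payoffs (14, 9).
Country A gets 10 moving first and 14 moving second, so Country A prefers to move second.

second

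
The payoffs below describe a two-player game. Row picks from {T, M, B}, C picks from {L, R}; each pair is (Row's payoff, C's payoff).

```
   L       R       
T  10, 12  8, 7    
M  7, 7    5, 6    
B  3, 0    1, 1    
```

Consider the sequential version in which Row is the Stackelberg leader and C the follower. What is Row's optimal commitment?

Work backward from C's decision.
- T: BR = L, leader payoff 10.
- M: BR = L, leader payoff 7.
- B: BR = R, leader payoff 1.
Among 10, 7, 1, the best is 10 at T. Subgame-perfect outcome: (T, L) with payoffs (10, 12).

T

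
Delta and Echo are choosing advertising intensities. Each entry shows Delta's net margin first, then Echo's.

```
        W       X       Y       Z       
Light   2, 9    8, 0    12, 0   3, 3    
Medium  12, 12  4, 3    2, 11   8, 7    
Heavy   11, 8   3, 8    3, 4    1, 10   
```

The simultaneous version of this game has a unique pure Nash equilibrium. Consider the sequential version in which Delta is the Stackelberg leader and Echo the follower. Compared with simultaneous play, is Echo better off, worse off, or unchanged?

unchanged

Backward induction with Delta moving first.
- Light: Echo compares 9, 0, 0, 3 and picks W; Delta would get 2.
- Medium: Echo compares 12, 3, 11, 7 and picks W; Delta would get 12.
- Heavy: Echo compares 8, 8, 4, 10 and picks Z; Delta would get 1.
Delta's induced payoffs are 2, 12, 1, so Delta commits to Medium. Subgame-perfect outcome: (Medium, W) with payoffs (12, 12).
For the simultaneous game, intersect best replies.
Delta's best replies: W→Medium; X→Light; Y→Light; Z→Medium.
Echo's best replies: Light→W; Medium→W; Heavy→Z.
Only (Medium, W) has each player best-responding; Nash payoffs (12, 12).
Echo earns 12 sequentially versus 12 at the Nash outcome: unchanged.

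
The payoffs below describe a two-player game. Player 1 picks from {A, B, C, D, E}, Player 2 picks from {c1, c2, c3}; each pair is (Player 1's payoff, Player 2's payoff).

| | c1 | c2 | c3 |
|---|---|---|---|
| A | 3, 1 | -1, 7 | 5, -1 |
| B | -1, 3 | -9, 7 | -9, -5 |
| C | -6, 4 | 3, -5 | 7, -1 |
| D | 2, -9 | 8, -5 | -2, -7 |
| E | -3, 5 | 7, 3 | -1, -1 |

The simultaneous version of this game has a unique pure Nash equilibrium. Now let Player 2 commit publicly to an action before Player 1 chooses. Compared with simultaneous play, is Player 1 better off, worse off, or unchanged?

worse off

Backward induction with Player 2 moving first.
- c1: BR = A, leader payoff 1.
- c2: BR = D, leader payoff -5.
- c3: BR = C, leader payoff -1.
Player 2's induced payoffs are 1, -5, -1, so Player 2 commits to c1. Subgame-perfect outcome: (A, c1) with payoffs (3, 1).
Under simultaneous play:
Player 1's best replies: c1→A; c2→D; c3→C.
Player 2's best replies: A→c2; B→c2; C→c1; D→c2; E→c1.
The unique mutual best reply is (D, c2), giving (8, -5).
Player 1 earns 3 sequentially versus 8 at the Nash outcome: worse off.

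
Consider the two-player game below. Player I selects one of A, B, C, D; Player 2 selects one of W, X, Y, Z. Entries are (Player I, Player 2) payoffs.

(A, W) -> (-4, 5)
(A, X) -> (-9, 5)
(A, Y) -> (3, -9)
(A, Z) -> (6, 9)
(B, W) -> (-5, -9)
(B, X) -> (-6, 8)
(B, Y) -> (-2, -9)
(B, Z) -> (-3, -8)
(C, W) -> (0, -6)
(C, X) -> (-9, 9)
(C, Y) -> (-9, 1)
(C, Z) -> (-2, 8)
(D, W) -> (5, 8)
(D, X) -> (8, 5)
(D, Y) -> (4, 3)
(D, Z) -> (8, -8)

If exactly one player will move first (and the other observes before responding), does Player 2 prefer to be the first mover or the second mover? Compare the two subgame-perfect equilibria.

second

If Player I leads: Player 2's best replies are A→Z, B→X, C→X, D→W; Player I's induced payoffs 6, -6, -9, 5; outcome (A, Z), payoffs (6, 9).
If Player 2 leads: Player I's best replies are W→D, X→D, Y→D, Z→D; Player 2's induced payoffs 8, 5, 3, -8; outcome (D, W), payoffs (5, 8).
Player 2 gets 8 moving first and 9 moving second, so Player 2 prefers to move second.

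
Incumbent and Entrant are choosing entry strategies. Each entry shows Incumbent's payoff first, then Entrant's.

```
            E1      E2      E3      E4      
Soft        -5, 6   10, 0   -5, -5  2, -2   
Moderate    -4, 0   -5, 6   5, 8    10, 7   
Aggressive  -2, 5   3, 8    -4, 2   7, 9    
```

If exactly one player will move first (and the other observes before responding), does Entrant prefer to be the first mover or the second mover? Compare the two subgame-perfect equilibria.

If Incumbent leads: Entrant's best replies are Soft→E1, Moderate→E3, Aggressive→E4; Incumbent's induced payoffs -5, 5, 7; outcome (Aggressive, E4), payoffs (7, 9).
If Entrant leads: Incumbent's best replies are E1→Aggressive, E2→Soft, E3→Moderate, E4→Moderate; Entrant's induced payoffs 5, 0, 8, 7; outcome (Moderate, E3), payoffs (5, 8).
Entrant gets 8 moving first and 9 moving second, so Entrant prefers to move second.

second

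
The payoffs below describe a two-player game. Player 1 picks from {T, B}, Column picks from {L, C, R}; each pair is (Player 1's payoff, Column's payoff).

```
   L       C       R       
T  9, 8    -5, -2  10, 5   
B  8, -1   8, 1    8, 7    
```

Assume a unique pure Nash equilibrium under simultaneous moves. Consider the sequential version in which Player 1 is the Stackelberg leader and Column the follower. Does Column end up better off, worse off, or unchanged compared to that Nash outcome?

unchanged

Solve by backward induction (Player 1 leads).
- T: Column compares 8, -2, 5 and picks L; Player 1 would get 9.
- B: Column compares -1, 1, 7 and picks R; Player 1 would get 8.
Maximizing over 9, 8, Player 1 chooses T. Subgame-perfect outcome: (T, L) with payoffs (9, 8).
For the simultaneous game, intersect best replies.
Player 1's best replies: L→T; C→B; R→T.
Column's best replies: T→L; B→R.
Only (T, L) has each player best-responding; Nash payoffs (9, 8).
Column earns 8 sequentially versus 8 at the Nash outcome: unchanged.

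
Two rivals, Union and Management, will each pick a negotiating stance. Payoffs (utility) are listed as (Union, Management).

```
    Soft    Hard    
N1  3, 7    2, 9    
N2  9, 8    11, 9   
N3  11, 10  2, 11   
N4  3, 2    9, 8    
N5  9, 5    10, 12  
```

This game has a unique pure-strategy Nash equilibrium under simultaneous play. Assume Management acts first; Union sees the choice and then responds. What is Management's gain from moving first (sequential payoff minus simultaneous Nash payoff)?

1

Union best-responds to each possible Management move:
- Soft: BR = N3, leader payoff 10.
- Hard: BR = N2, leader payoff 9.
Management's induced payoffs are 10, 9, so Management commits to Soft. Subgame-perfect outcome: (N3, Soft) with payoffs (11, 10).
Now find the simultaneous Nash equilibrium.
Union's best replies: Soft→N3; Hard→N2.
Management's best replies: N1→Hard; N2→Hard; N3→Hard; N4→Hard; N5→Hard.
Only (N2, Hard) has each player best-responding; Nash payoffs (11, 9).
Management's commitment gain: 10 − 9 = 1.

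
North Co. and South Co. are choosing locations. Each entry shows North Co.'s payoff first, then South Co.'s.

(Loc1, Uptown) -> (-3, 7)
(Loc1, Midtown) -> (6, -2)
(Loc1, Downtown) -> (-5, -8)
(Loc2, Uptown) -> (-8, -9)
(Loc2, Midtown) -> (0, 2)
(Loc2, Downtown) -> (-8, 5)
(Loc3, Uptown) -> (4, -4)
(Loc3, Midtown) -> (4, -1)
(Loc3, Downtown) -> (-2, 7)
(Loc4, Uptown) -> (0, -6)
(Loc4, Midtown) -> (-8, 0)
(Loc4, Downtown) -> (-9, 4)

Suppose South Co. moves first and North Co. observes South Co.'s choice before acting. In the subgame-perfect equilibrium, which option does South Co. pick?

Downtown

Backward induction with South Co. moving first.
- Uptown: BR = Loc3, leader payoff -4.
- Midtown: BR = Loc1, leader payoff -2.
- Downtown: BR = Loc3, leader payoff 7.
Maximizing over -4, -2, 7, South Co. chooses Downtown. Subgame-perfect outcome: (Loc3, Downtown) with payoffs (-2, 7).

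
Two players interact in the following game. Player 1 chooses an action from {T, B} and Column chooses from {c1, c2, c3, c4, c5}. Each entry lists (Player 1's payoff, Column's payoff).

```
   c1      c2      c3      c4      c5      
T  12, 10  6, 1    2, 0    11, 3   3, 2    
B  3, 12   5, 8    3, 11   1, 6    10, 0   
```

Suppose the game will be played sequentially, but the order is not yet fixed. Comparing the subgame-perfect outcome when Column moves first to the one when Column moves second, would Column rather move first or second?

If Player 1 leads: Column's best replies are T→c1, B→c1; Player 1's induced payoffs 12, 3; outcome (T, c1), payoffs (12, 10).
If Column leads: Player 1's best replies are c1→T, c2→T, c3→B, c4→T, c5→B; Column's induced payoffs 10, 1, 11, 3, 0; outcome (B, c3), payoffs (3, 11).
Column gets 11 moving first and 10 moving second, so Column prefers to move first.

first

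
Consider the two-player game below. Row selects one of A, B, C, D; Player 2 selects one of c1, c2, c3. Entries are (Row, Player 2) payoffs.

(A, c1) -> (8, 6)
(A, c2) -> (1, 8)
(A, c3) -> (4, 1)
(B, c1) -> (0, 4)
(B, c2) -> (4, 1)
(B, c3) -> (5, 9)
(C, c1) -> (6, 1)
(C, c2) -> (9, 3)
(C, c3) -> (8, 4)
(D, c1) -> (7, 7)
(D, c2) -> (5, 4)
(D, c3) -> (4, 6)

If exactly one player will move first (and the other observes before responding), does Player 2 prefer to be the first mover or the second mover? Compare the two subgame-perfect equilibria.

first

If Row leads: Player 2's best replies are A→c2, B→c3, C→c3, D→c1; Row's induced payoffs 1, 5, 8, 7; outcome (C, c3), payoffs (8, 4).
If Player 2 leads: Row's best replies are c1→A, c2→C, c3→C; Player 2's induced payoffs 6, 3, 4; outcome (A, c1), payoffs (8, 6).
Player 2 gets 6 moving first and 4 moving second, so Player 2 prefers to move first.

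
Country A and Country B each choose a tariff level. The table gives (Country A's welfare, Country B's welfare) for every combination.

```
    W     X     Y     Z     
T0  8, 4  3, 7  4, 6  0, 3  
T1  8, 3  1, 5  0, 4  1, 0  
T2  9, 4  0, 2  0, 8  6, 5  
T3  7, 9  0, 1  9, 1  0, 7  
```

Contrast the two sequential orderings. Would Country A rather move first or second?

If Country A leads: Country B's best replies are T0→X, T1→X, T2→Y, T3→W; Country A's induced payoffs 3, 1, 0, 7; outcome (T3, W), payoffs (7, 9).
If Country B leads: Country A's best replies are W→T2, X→T0, Y→T3, Z→T2; Country B's induced payoffs 4, 7, 1, 5; outcome (T0, X), payoffs (3, 7).
Country A gets 7 moving first and 3 moving second, so Country A prefers to move first.

first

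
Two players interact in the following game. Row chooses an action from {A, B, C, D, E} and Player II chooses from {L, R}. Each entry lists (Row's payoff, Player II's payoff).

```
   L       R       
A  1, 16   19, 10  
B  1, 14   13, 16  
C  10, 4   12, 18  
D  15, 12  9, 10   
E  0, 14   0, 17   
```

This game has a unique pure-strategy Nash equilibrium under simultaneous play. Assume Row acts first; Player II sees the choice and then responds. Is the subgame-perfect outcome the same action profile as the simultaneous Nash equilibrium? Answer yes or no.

Solve by backward induction (Row leads).
- A: Player II compares 16, 10 and picks L; Row would get 1.
- B: Player II compares 14, 16 and picks R; Row would get 13.
- C: Player II compares 4, 18 and picks R; Row would get 12.
- D: Player II compares 12, 10 and picks L; Row would get 15.
- E: Player II compares 14, 17 and picks R; Row would get 0.
Maximizing over 1, 13, 12, 15, 0, Row chooses D. Subgame-perfect outcome: (D, L) with payoffs (15, 12).
For the simultaneous game, intersect best replies.
Row's best replies: L→D; R→A.
Player II's best replies: A→L; B→R; C→R; D→L; E→R.
The unique mutual best reply is (D, L), giving (15, 12).
Sequential outcome (D, L) coincides with the Nash profile (D, L).

yes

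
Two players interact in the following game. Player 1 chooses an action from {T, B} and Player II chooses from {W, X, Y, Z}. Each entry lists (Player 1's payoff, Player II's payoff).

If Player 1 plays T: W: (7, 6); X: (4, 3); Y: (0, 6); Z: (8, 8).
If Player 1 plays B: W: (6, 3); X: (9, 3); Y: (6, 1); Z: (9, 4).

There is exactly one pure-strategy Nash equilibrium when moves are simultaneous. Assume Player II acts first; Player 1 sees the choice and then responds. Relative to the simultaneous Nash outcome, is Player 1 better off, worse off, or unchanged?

Solve by backward induction (Player II leads).
- W: BR = T, leader payoff 6.
- X: BR = B, leader payoff 3.
- Y: BR = B, leader payoff 1.
- Z: BR = B, leader payoff 4.
Among 6, 3, 1, 4, the best is 6 at W. Subgame-perfect outcome: (T, W) with payoffs (7, 6).
Under simultaneous play:
Player 1's best replies: W→T; X→B; Y→B; Z→B.
Player II's best replies: T→Z; B→Z.
The unique mutual best reply is (B, Z), giving (9, 4).
Player 1 earns 7 sequentially versus 9 at the Nash outcome: worse off.

worse off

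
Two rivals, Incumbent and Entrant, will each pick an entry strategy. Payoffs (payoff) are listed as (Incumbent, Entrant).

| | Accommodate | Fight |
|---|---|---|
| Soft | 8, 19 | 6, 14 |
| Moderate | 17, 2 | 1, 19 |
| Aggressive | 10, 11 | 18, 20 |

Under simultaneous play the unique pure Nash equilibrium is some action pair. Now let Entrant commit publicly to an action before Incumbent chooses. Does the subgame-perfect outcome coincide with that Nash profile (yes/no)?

yes

Solve by backward induction (Entrant leads).
- Accommodate → Incumbent plays Moderate (best of 8, 17, 10); Entrant gets 2.
- Fight → Incumbent plays Aggressive (best of 6, 1, 18); Entrant gets 20.
Maximizing over 2, 20, Entrant chooses Fight. Subgame-perfect outcome: (Aggressive, Fight) with payoffs (18, 20).
Under simultaneous play:
Incumbent's best replies: Accommodate→Moderate; Fight→Aggressive.
Entrant's best replies: Soft→Accommodate; Moderate→Fight; Aggressive→Fight.
The unique mutual best reply is (Aggressive, Fight), giving (18, 20).
Sequential outcome (Aggressive, Fight) coincides with the Nash profile (Aggressive, Fight).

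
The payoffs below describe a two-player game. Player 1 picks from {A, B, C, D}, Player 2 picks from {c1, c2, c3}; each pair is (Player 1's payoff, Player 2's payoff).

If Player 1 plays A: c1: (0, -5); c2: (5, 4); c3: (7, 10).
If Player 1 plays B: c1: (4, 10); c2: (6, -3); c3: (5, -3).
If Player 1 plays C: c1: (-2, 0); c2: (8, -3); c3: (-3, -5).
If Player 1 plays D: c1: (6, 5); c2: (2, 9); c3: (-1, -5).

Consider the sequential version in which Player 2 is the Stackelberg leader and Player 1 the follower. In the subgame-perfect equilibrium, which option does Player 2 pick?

Work backward from Player 1's decision.
- c1: BR = D, leader payoff 5.
- c2: BR = C, leader payoff -3.
- c3: BR = A, leader payoff 10.
Among 5, -3, 10, the best is 10 at c3. Subgame-perfect outcome: (A, c3) with payoffs (7, 10).

c3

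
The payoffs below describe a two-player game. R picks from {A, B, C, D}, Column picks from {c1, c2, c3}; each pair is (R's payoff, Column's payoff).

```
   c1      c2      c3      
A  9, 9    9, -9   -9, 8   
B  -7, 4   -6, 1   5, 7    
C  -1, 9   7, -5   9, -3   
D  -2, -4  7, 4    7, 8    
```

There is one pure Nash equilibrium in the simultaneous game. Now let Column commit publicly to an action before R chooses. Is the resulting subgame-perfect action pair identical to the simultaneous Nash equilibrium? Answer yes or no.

R best-responds to each possible Column move:
- c1 → R plays A (best of 9, -7, -1, -2); Column gets 9.
- c2 → R plays A (best of 9, -6, 7, 7); Column gets -9.
- c3 → R plays C (best of -9, 5, 9, 7); Column gets -3.
Maximizing over 9, -9, -3, Column chooses c1. Subgame-perfect outcome: (A, c1) with payoffs (9, 9).
For the simultaneous game, intersect best replies.
R's best replies: c1→A; c2→A; c3→C.
Column's best replies: A→c1; B→c3; C→c1; D→c3.
The unique mutual best reply is (A, c1), giving (9, 9).
Sequential outcome (A, c1) coincides with the Nash profile (A, c1).

yes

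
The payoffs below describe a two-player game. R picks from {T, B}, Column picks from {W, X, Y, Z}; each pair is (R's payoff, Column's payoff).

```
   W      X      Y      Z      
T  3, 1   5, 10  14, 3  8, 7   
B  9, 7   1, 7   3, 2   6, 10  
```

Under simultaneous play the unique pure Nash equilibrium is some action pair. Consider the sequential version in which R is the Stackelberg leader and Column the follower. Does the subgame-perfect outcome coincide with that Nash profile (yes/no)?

Solve by backward induction (R leads).
- T: BR = X, leader payoff 5.
- B: BR = Z, leader payoff 6.
R's induced payoffs are 5, 6, so R commits to B. Subgame-perfect outcome: (B, Z) with payoffs (6, 10).
For the simultaneous game, intersect best replies.
R's best replies: W→B; X→T; Y→T; Z→T.
Column's best replies: T→X; B→Z.
Only (T, X) has each player best-responding; Nash payoffs (5, 10).
Sequential outcome (B, Z) differs from the Nash profile (T, X).

no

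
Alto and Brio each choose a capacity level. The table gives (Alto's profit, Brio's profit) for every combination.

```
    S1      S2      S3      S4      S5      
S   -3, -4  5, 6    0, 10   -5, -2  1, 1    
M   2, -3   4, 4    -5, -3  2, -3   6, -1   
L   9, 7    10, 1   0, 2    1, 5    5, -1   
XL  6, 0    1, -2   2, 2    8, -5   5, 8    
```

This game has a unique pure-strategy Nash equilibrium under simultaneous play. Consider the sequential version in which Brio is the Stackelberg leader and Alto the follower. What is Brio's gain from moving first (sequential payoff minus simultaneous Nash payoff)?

0

Backward induction with Brio moving first.
- S1: Alto compares -3, 2, 9, 6 and picks L; Brio would get 7.
- S2: Alto compares 5, 4, 10, 1 and picks L; Brio would get 1.
- S3: Alto compares 0, -5, 0, 2 and picks XL; Brio would get 2.
- S4: Alto compares -5, 2, 1, 8 and picks XL; Brio would get -5.
- S5: Alto compares 1, 6, 5, 5 and picks M; Brio would get -1.
Brio's induced payoffs are 7, 1, 2, -5, -1, so Brio commits to S1. Subgame-perfect outcome: (L, S1) with payoffs (9, 7).
For the simultaneous game, intersect best replies.
Alto's best replies: S1→L; S2→L; S3→XL; S4→XL; S5→M.
Brio's best replies: S→S3; M→S2; L→S1; XL→S5.
The unique mutual best reply is (L, S1), giving (9, 7).
Brio's commitment gain: 7 − 7 = 0.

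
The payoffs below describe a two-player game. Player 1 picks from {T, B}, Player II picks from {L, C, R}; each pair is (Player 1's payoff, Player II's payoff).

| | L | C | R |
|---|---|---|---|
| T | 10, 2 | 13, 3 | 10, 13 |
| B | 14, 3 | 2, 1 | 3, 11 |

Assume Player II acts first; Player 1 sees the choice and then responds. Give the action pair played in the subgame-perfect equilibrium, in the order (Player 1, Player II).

(T, R)

Solve by backward induction (Player II leads).
- L: Player 1 compares 10, 14 and picks B; Player II would get 3.
- C: Player 1 compares 13, 2 and picks T; Player II would get 3.
- R: Player 1 compares 10, 3 and picks T; Player II would get 13.
Maximizing over 3, 3, 13, Player II chooses R. Subgame-perfect outcome: (T, R) with payoffs (10, 13).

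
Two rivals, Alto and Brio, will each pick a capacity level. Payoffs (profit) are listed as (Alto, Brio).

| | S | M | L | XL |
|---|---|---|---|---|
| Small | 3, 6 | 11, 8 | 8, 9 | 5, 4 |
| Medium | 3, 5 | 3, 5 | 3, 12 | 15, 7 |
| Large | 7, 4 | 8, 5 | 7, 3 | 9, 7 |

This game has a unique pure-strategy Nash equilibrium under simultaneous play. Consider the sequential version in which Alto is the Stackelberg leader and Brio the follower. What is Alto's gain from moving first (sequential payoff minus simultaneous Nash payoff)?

1

Brio best-responds to each possible Alto move:
- Small: BR = L, leader payoff 8.
- Medium: BR = L, leader payoff 3.
- Large: BR = XL, leader payoff 9.
Among 8, 3, 9, the best is 9 at Large. Subgame-perfect outcome: (Large, XL) with payoffs (9, 7).
Under simultaneous play:
Alto's best replies: S→Large; M→Small; L→Small; XL→Medium.
Brio's best replies: Small→L; Medium→L; Large→XL.
The unique mutual best reply is (Small, L), giving (8, 9).
Alto's commitment gain: 9 − 8 = 1.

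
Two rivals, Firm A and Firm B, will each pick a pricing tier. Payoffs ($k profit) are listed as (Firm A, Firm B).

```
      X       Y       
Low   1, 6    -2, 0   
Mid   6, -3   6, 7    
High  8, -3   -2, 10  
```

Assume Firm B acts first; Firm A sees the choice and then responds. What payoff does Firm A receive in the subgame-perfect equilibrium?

6

Firm A best-responds to each possible Firm B move:
- X → Firm A plays High (best of 1, 6, 8); Firm B gets -3.
- Y → Firm A plays Mid (best of -2, 6, -2); Firm B gets 7.
Maximizing over -3, 7, Firm B chooses Y. Subgame-perfect outcome: (Mid, Y) with payoffs (6, 7).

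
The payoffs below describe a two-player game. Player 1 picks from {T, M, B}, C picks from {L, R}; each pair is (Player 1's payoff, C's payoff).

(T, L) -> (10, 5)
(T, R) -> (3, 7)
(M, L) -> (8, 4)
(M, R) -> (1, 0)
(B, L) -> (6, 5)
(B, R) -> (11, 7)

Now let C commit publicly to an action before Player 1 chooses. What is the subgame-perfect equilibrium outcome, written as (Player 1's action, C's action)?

Backward induction with C moving first.
- L: BR = T, leader payoff 5.
- R: BR = B, leader payoff 7.
Among 5, 7, the best is 7 at R. Subgame-perfect outcome: (B, R) with payoffs (11, 7).

(B, R)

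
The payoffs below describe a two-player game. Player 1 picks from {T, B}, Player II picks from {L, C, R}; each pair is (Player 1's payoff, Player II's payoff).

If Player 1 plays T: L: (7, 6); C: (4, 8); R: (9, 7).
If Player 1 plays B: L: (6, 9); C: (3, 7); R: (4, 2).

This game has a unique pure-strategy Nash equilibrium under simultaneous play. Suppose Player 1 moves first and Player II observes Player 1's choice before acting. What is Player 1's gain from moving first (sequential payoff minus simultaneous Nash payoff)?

Work backward from Player II's decision.
- T → Player II plays C (best of 6, 8, 7); Player 1 gets 4.
- B → Player II plays L (best of 9, 7, 2); Player 1 gets 6.
Maximizing over 4, 6, Player 1 chooses B. Subgame-perfect outcome: (B, L) with payoffs (6, 9).
Under simultaneous play:
Player 1's best replies: L→T; C→T; R→T.
Player II's best replies: T→C; B→L.
The unique mutual best reply is (T, C), giving (4, 8).
Player 1's commitment gain: 6 − 4 = 2.

2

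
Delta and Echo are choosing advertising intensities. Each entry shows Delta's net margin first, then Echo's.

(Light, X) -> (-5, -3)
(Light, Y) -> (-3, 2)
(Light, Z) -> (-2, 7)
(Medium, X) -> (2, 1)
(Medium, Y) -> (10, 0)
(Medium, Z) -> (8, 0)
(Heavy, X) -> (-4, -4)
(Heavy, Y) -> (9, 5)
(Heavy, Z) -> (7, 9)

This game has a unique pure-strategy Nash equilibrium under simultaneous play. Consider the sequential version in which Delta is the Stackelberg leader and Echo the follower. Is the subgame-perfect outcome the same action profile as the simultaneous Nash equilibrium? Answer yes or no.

no

Backward induction with Delta moving first.
- Light: Echo compares -3, 2, 7 and picks Z; Delta would get -2.
- Medium: Echo compares 1, 0, 0 and picks X; Delta would get 2.
- Heavy: Echo compares -4, 5, 9 and picks Z; Delta would get 7.
Maximizing over -2, 2, 7, Delta chooses Heavy. Subgame-perfect outcome: (Heavy, Z) with payoffs (7, 9).
Now find the simultaneous Nash equilibrium.
Delta's best replies: X→Medium; Y→Medium; Z→Medium.
Echo's best replies: Light→Z; Medium→X; Heavy→Z.
The unique mutual best reply is (Medium, X), giving (2, 1).
Sequential outcome (Heavy, Z) differs from the Nash profile (Medium, X).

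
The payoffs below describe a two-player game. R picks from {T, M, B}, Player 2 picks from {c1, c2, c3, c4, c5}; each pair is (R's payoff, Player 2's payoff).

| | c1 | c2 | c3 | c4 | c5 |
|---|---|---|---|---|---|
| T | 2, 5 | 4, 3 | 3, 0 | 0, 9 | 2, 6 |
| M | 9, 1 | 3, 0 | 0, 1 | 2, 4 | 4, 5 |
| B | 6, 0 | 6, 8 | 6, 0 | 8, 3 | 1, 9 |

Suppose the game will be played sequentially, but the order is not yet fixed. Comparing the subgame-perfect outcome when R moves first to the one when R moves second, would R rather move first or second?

If R leads: Player 2's best replies are T→c4, M→c5, B→c5; R's induced payoffs 0, 4, 1; outcome (M, c5), payoffs (4, 5).
If Player 2 leads: R's best replies are c1→M, c2→B, c3→B, c4→B, c5→M; Player 2's induced payoffs 1, 8, 0, 3, 5; outcome (B, c2), payoffs (6, 8).
R gets 4 moving first and 6 moving second, so R prefers to move second.

second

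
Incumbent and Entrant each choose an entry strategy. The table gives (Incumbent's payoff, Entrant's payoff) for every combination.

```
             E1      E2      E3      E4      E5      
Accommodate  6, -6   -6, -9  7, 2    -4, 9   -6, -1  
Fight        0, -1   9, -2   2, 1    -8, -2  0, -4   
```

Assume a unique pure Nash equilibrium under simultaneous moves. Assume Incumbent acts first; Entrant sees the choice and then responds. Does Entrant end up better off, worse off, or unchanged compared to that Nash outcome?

Work backward from Entrant's decision.
- Accommodate: Entrant compares -6, -9, 2, 9, -1 and picks E4; Incumbent would get -4.
- Fight: Entrant compares -1, -2, 1, -2, -4 and picks E3; Incumbent would get 2.
Among -4, 2, the best is 2 at Fight. Subgame-perfect outcome: (Fight, E3) with payoffs (2, 1).
For the simultaneous game, intersect best replies.
Incumbent's best replies: E1→Accommodate; E2→Fight; E3→Accommodate; E4→Accommodate; E5→Fight.
Entrant's best replies: Accommodate→E4; Fight→E3.
The unique mutual best reply is (Accommodate, E4), giving (-4, 9).
Entrant earns 1 sequentially versus 9 at the Nash outcome: worse off.

worse off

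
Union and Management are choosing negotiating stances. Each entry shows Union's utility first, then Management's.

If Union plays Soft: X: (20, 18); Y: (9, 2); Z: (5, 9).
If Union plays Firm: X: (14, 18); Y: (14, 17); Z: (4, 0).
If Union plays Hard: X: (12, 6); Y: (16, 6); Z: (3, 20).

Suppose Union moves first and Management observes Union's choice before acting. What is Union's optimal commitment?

Soft

Management best-responds to each possible Union move:
- Soft: Management compares 18, 2, 9 and picks X; Union would get 20.
- Firm: Management compares 18, 17, 0 and picks X; Union would get 14.
- Hard: Management compares 6, 6, 20 and picks Z; Union would get 3.
Union's induced payoffs are 20, 14, 3, so Union commits to Soft. Subgame-perfect outcome: (Soft, X) with payoffs (20, 18).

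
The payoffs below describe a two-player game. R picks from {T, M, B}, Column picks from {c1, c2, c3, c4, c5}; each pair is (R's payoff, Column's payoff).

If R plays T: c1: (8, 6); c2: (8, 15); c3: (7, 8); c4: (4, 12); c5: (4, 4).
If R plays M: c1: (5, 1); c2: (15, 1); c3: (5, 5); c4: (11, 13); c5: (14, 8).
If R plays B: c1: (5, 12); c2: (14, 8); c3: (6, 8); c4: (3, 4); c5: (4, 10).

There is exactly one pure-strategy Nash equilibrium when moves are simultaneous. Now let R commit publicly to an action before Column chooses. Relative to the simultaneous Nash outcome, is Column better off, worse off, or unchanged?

Column best-responds to each possible R move:
- T → Column plays c2 (best of 6, 15, 8, 12, 4); R gets 8.
- M → Column plays c4 (best of 1, 1, 5, 13, 8); R gets 11.
- B → Column plays c1 (best of 12, 8, 8, 4, 10); R gets 5.
Among 8, 11, 5, the best is 11 at M. Subgame-perfect outcome: (M, c4) with payoffs (11, 13).
For the simultaneous game, intersect best replies.
R's best replies: c1→T; c2→M; c3→T; c4→M; c5→M.
Column's best replies: T→c2; M→c4; B→c1.
Only (M, c4) has each player best-responding; Nash payoffs (11, 13).
Column earns 13 sequentially versus 13 at the Nash outcome: unchanged.

unchanged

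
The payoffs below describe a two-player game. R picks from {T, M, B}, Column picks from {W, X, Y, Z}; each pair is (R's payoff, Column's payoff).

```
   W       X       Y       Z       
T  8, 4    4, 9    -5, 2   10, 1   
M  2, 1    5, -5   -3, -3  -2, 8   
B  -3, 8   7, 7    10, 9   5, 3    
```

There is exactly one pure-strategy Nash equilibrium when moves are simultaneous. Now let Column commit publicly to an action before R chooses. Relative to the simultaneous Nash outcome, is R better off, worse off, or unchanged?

Backward induction with Column moving first.
- W → R plays T (best of 8, 2, -3); Column gets 4.
- X → R plays B (best of 4, 5, 7); Column gets 7.
- Y → R plays B (best of -5, -3, 10); Column gets 9.
- Z → R plays T (best of 10, -2, 5); Column gets 1.
Column's induced payoffs are 4, 7, 9, 1, so Column commits to Y. Subgame-perfect outcome: (B, Y) with payoffs (10, 9).
Now find the simultaneous Nash equilibrium.
R's best replies: W→T; X→B; Y→B; Z→T.
Column's best replies: T→X; M→Z; B→Y.
The unique mutual best reply is (B, Y), giving (10, 9).
R earns 10 sequentially versus 10 at the Nash outcome: unchanged.

unchanged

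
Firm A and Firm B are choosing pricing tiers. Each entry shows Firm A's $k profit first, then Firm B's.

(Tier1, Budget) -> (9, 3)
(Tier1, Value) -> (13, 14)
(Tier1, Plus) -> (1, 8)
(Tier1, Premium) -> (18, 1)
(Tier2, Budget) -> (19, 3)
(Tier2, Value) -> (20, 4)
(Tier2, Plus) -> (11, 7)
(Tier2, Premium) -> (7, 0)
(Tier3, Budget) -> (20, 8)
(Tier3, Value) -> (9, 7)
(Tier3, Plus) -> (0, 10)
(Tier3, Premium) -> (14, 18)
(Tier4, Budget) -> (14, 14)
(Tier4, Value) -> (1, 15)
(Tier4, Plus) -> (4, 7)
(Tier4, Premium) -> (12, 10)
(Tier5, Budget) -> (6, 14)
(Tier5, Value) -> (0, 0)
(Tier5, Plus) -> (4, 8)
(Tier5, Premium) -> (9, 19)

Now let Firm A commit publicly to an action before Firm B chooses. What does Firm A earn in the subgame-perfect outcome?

Firm B best-responds to each possible Firm A move:
- Tier1 → Firm B plays Value (best of 3, 14, 8, 1); Firm A gets 13.
- Tier2 → Firm B plays Plus (best of 3, 4, 7, 0); Firm A gets 11.
- Tier3 → Firm B plays Premium (best of 8, 7, 10, 18); Firm A gets 14.
- Tier4 → Firm B plays Value (best of 14, 15, 7, 10); Firm A gets 1.
- Tier5 → Firm B plays Premium (best of 14, 0, 8, 19); Firm A gets 9.
Maximizing over 13, 11, 14, 1, 9, Firm A chooses Tier3. Subgame-perfect outcome: (Tier3, Premium) with payoffs (14, 18).

14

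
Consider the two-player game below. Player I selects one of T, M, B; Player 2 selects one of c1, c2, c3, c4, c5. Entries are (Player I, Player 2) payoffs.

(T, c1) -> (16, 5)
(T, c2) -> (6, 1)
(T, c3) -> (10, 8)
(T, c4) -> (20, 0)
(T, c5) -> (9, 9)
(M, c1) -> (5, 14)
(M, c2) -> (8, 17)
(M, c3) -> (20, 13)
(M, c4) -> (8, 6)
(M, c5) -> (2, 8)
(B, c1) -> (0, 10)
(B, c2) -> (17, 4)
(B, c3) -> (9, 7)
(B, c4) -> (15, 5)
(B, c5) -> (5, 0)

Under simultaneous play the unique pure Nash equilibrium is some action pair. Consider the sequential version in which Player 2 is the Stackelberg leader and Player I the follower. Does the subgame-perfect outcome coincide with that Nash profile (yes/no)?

Work backward from Player I's decision.
- c1 → Player I plays T (best of 16, 5, 0); Player 2 gets 5.
- c2 → Player I plays B (best of 6, 8, 17); Player 2 gets 4.
- c3 → Player I plays M (best of 10, 20, 9); Player 2 gets 13.
- c4 → Player I plays T (best of 20, 8, 15); Player 2 gets 0.
- c5 → Player I plays T (best of 9, 2, 5); Player 2 gets 9.
Among 5, 4, 13, 0, 9, the best is 13 at c3. Subgame-perfect outcome: (M, c3) with payoffs (20, 13).
Now find the simultaneous Nash equilibrium.
Player I's best replies: c1→T; c2→B; c3→M; c4→T; c5→T.
Player 2's best replies: T→c5; M→c2; B→c1.
The unique mutual best reply is (T, c5), giving (9, 9).
Sequential outcome (M, c3) differs from the Nash profile (T, c5).

no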